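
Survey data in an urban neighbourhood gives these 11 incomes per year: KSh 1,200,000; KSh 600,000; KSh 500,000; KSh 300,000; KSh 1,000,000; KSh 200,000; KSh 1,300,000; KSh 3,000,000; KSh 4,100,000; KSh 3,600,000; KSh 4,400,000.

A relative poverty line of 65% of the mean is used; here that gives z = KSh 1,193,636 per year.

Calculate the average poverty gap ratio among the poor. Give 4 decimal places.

0.5644

Poor units: KSh 200,000, KSh 300,000, KSh 500,000, KSh 600,000, KSh 1,000,000 (q = 5 of N = 11).
Shortfall ratios (z−y)/z: 0.8324, 0.7487, 0.5811, 0.4973, 0.1622; sum = 2.821782.
The income-gap ratio divides by q (the poor only): 2.821782 / 5 = 0.5644.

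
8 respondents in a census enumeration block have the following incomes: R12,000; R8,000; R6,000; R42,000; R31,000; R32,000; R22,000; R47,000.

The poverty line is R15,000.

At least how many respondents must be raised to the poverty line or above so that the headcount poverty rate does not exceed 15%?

3 of the 8 respondents are poor, so H = 3/8 = 0.375.
A headcount ratio of at most 15% allows at most ⌊0.15 × 8⌋ = 1 poor respondents.
So at least 3 − 1 = 2 must be lifted.

2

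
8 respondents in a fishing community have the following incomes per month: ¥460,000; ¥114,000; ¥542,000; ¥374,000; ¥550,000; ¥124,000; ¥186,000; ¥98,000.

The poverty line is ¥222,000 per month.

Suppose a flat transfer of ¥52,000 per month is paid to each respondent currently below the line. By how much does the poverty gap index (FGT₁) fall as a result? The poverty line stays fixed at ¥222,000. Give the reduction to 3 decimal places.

0.108

Before: below the line — ¥98,000, ¥114,000, ¥124,000, ¥186,000; poverty gap index (FGT₁) = 0.20608.
After the ¥52,000 transfer: below the line — ¥150,000, ¥166,000, ¥176,000; poverty gap index (FGT₁) = 0.09797.
Reduction = 0.20608 − 0.09797 = 0.108.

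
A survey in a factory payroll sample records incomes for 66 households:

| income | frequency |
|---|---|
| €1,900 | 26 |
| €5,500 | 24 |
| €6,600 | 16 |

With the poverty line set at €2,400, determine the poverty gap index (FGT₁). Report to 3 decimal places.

Below the line: 26×€1,900 (q = 26 of N = 66).
Relative gaps: (2400−1900)/2400 = 0.2083 (×26).
Σ = 5.416667. Dividing by the full population N = 66 gives P₁ = 0.082.

0.082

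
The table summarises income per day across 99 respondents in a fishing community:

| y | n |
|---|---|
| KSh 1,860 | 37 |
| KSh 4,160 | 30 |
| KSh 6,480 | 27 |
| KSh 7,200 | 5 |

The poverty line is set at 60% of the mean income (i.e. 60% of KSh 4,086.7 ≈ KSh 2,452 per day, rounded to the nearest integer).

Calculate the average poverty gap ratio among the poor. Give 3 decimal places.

Below the line: 37×KSh 1,860 (q = 37 of N = 99).
Relative gaps: 0.2414 (×37); sum = 8.933116.
The income-gap ratio divides by q (the poor only): 8.933116 / 37 = 0.241.

0.241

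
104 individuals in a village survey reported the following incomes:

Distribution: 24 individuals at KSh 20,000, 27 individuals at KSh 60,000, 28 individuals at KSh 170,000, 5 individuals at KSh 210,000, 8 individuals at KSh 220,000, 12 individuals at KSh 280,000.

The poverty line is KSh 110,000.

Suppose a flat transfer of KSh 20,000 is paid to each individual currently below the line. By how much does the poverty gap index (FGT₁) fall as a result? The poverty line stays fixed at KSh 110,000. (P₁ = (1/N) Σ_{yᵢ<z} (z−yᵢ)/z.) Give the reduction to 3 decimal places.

Before: below the line — 24×KSh 20,000, 27×KSh 60,000; poverty gap index (FGT₁) = 0.30682.
After the KSh 20,000 transfer: below the line — 24×KSh 40,000, 27×KSh 80,000; poverty gap index (FGT₁) = 0.21766.
Reduction = 0.30682 − 0.21766 = 0.089.

0.089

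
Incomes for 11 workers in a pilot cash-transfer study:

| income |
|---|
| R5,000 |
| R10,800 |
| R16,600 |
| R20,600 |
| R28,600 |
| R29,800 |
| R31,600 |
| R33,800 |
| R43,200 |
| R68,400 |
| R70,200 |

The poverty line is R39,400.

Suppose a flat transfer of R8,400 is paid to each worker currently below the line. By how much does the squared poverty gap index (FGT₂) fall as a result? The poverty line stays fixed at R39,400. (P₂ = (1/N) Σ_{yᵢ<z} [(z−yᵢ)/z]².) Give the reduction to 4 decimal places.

0.1036

Before: below the line — R5,000, R10,800, R16,600, R20,600, R28,600, R29,800, R31,600, R33,800; squared poverty gap index (FGT₂) = 0.185969.
After the R8,400 transfer: below the line — R13,400, R19,200, R25,000, R29,000, R37,000, R38,200; squared poverty gap index (FGT₂) = 0.082382.
Reduction = 0.185969 − 0.082382 = 0.1036.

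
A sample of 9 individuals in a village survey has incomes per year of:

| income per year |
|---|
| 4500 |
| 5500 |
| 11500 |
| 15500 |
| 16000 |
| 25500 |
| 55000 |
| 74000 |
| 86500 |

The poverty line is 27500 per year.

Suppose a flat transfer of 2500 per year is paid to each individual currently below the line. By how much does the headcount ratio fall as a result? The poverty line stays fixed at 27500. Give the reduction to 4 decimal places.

Before: below the line — 4500, 5500, 11500, 15500, 16000, 25500; headcount ratio = 0.666667.
After the 2500 transfer: below the line — 7000, 8000, 14000, 18000, 18500; headcount ratio = 0.555556.
Reduction = 0.666667 − 0.555556 = 0.1111.

0.1111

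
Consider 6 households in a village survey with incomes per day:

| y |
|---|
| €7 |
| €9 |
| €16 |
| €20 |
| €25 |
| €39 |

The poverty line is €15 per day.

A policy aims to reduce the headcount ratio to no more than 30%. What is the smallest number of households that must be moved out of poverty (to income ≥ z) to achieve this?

2 of the 6 households are poor, so H = 2/6 = 0.333.
A headcount ratio of at most 30% allows at most ⌊0.30 × 6⌋ = 1 poor households.
So at least 2 − 1 = 1 must be lifted.

1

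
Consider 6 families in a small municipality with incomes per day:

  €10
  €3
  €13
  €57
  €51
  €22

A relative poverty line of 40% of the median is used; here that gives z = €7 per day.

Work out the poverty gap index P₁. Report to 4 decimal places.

0.0952

Below z: €3 (q = 1 of N = 6).
Shortfall ratios: (7−3)/7 = 0.5714.
Sum of shortfalls = 0.571429; P₁ averages over all N: 0.571429 / 6 = 0.0952.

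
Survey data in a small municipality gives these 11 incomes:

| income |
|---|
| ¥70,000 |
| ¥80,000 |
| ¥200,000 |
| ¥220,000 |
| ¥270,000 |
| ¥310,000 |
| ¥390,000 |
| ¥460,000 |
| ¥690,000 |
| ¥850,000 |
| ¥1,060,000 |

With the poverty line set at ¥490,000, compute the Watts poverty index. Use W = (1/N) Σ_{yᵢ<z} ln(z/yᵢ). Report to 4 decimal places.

0.6182

Poor units: ¥70,000, ¥80,000, ¥200,000, ¥220,000, ¥270,000, ¥310,000, ¥390,000, ¥460,000 (q = 8 of N = 11).
Log shortfalls: ln(490000/70000) = 1.9459; ln(490000/80000) = 1.8124; ln(490000/200000) = 0.8961; ln(490000/220000) = 0.8008; ln(490000/270000) = 0.5960; ln(490000/310000) = 0.4578; ln(490000/390000) = 0.2283; ln(490000/460000) = 0.0632.
W = 6.800409 / 11 = 0.6182.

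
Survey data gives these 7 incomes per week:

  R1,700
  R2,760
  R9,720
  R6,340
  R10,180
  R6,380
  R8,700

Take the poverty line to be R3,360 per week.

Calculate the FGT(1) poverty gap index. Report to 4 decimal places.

Below z: R1,700, R2,760 (q = 2 of N = 7).
Normalized shortfalls: (3360−1700)/3360 = 0.4940; (3360−2760)/3360 = 0.1786.
Sum of shortfalls = 0.672619; P₁ averages over all N: 0.672619 / 7 = 0.0961.

0.0961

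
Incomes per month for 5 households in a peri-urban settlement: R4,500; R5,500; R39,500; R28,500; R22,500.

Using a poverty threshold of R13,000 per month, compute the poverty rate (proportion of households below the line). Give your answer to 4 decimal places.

0.4000

2 of the 5 households have income below R13,000.
H = 2/5 = 0.4000.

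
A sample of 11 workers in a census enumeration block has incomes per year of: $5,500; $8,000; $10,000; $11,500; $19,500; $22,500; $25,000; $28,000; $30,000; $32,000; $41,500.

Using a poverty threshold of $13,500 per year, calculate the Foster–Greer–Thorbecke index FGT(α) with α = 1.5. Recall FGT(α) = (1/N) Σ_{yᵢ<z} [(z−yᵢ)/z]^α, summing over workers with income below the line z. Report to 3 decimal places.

Below z: $5,500, $8,000, $10,000, $11,500 (q = 4 of N = 11).
Normalized shortfalls: (13500−5500)/13500 = 0.5926; (13500−8000)/13500 = 0.4074; (13500−10000)/13500 = 0.2593; (13500−11500)/13500 = 0.1481.
Raised to α = 1.5: 0.45618; 0.26004; 0.13201; 0.05702.
Sum = 0.905251; FGT(1.5) = 0.905251 / 11 = 0.082.

0.082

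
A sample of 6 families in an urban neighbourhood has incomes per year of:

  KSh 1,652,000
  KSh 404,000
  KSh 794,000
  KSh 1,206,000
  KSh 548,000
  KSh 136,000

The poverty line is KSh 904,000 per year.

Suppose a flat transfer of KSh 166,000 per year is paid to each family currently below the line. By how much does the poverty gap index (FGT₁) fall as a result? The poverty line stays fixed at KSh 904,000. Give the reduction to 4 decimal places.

Before: below the line — KSh 136,000, KSh 404,000, KSh 548,000, KSh 794,000; poverty gap index (FGT₁) = 0.319690.
After the KSh 166,000 transfer: below the line — KSh 302,000, KSh 570,000, KSh 714,000; poverty gap index (FGT₁) = 0.207596.
Reduction = 0.319690 − 0.207596 = 0.1121.

0.1121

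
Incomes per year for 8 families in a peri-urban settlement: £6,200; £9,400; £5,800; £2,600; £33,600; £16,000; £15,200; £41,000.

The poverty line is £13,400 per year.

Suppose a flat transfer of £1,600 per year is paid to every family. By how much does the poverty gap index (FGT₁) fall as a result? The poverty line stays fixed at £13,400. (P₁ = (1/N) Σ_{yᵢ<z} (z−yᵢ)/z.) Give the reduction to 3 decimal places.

Before: below the line — £2,600, £5,800, £6,200, £9,400; poverty gap index (FGT₁) = 0.27612.
After the £1,600 transfer: below the line — £4,200, £7,400, £7,800, £11,000; poverty gap index (FGT₁) = 0.21642.
Reduction = 0.27612 − 0.21642 = 0.060.

0.060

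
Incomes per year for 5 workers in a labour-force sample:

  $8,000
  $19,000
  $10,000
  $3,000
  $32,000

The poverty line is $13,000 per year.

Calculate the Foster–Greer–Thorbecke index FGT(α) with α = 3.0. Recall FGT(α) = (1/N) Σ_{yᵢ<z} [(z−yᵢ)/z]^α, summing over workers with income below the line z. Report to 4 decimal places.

0.1049

Below the line: $3,000, $8,000, $10,000 (q = 3 of N = 5).
Relative gaps: (13000−3000)/13000 = 0.7692; (13000−8000)/13000 = 0.3846; (13000−10000)/13000 = 0.2308.
Raised to α = 3.0: 0.45517; 0.05690; 0.01229.
Sum = 0.524351; FGT(3.0) = 0.524351 / 5 = 0.1049.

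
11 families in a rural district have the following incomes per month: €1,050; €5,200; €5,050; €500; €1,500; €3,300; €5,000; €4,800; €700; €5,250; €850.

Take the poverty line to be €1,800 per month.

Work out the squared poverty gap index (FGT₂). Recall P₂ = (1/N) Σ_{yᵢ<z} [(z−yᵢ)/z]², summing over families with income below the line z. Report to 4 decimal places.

Poor units: €500, €700, €850, €1,050, €1,500 (q = 5 of N = 11).
Normalized shortfalls: (1800−500)/1800 = 0.7222; (1800−700)/1800 = 0.6111; (1800−850)/1800 = 0.5278; (1800−1050)/1800 = 0.4167; (1800−1500)/1800 = 0.1667.
Squared: 0.5216; 0.3735; 0.2785; 0.1736; 0.0278.
Sum = 1.375000; P₂ = 1.375000 / 11 = 0.1250.

0.1250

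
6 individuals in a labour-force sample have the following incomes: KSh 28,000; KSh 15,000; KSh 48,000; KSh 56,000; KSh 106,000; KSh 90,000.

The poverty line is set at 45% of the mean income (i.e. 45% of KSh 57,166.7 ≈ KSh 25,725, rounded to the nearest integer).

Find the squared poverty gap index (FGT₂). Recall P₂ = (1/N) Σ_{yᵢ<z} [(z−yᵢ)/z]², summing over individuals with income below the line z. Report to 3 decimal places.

0.029

Below z: KSh 15,000 (q = 1 of N = 6).
Relative gaps: (25725−15000)/25725 = 0.4169.
Squared: 0.1738.
Sum = 0.173814; P₂ = 0.173814 / 6 = 0.029.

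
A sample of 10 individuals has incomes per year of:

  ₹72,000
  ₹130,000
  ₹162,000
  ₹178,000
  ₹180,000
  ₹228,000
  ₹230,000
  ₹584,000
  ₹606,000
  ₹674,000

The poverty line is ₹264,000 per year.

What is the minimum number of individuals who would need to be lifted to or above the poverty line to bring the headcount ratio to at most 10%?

Currently q = 7 of N = 10 are below the line (H = 0.700).
A headcount ratio of at most 10% allows at most ⌊0.10 × 10⌋ = 1 poor individuals.
So at least 7 − 1 = 6 must be lifted.

6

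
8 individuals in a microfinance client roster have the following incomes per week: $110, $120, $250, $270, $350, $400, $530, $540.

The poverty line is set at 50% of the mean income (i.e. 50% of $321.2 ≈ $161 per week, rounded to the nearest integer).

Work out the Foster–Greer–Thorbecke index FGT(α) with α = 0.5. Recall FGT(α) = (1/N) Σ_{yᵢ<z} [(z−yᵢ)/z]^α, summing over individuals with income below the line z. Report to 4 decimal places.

Below the line: $110, $120 (q = 2 of N = 8).
Shortfall ratios: (161−110)/161 = 0.3168; (161−120)/161 = 0.2547.
Raised to α = 0.5: 0.56282; 0.50464.
Sum = 1.067460; FGT(0.5) = 1.067460 / 8 = 0.1334.

0.1334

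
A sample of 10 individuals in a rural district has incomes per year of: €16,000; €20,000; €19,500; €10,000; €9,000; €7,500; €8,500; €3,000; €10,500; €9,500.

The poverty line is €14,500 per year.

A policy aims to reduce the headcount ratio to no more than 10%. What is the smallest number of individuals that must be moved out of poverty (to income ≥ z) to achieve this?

7 of the 10 individuals are poor, so H = 7/10 = 0.700.
A headcount ratio of at most 10% allows at most ⌊0.10 × 10⌋ = 1 poor individuals.
So at least 7 − 1 = 6 must be lifted.

6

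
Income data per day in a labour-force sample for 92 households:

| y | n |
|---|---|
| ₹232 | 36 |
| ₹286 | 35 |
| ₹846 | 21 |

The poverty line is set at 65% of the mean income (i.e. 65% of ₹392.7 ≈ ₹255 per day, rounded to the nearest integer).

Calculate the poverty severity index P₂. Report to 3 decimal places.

Below z: 36×₹232 (q = 36 of N = 92).
Gap ratios (z−y)/z: (255−232)/255 = 0.0902 (×36).
Squared: 0.0081 (×36).
Sum = 0.292872; P₂ = 0.292872 / 92 = 0.003.

0.003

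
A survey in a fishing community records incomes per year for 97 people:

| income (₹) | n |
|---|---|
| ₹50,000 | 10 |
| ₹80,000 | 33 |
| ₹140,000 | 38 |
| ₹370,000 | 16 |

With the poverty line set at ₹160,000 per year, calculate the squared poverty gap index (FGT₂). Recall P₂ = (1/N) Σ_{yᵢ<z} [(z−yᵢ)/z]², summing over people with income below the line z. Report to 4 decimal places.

Incomes under z: 10×₹50,000, 33×₹80,000, 38×₹140,000 (q = 81 of N = 97).
Shortfall ratios: (160000−50000)/160000 = 0.6875 (×10); (160000−80000)/160000 = 0.5000 (×33); (160000−140000)/160000 = 0.1250 (×38).
Squared: 0.4727 (×10); 0.2500 (×33); 0.0156 (×38).
Sum = 13.570312; P₂ = 13.570312 / 97 = 0.1399.

0.1399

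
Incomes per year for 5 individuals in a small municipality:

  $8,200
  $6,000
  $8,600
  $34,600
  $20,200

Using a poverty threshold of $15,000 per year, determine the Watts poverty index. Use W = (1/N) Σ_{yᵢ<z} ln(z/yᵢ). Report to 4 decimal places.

Below z: $6,000, $8,200, $8,600 (q = 3 of N = 5).
Log gaps: ln(15000/6000) = 0.9163; ln(15000/8200) = 0.6039; ln(15000/8600) = 0.5563.
W = 2.076495 / 5 = 0.4153.

0.4153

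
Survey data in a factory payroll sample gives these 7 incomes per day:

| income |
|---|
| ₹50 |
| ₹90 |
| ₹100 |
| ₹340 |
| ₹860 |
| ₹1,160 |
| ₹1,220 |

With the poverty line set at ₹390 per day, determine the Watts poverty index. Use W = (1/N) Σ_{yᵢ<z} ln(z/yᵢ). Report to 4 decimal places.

0.7169

Below z: ₹50, ₹90, ₹100, ₹340 (q = 4 of N = 7).
Log gaps: ln(390/50) = 2.0541; ln(390/90) = 1.4663; ln(390/100) = 1.3610; ln(390/340) = 0.1372.
W = 5.018638 / 7 = 0.7169.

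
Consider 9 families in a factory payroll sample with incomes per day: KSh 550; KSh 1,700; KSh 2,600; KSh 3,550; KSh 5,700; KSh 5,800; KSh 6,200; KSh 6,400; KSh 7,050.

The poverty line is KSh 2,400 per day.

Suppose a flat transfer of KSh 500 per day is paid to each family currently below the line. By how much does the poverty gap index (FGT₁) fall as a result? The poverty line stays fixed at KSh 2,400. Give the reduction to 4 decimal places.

Before: below the line — KSh 550, KSh 1,700; poverty gap index (FGT₁) = 0.118056.
After the KSh 500 transfer: below the line — KSh 1,050, KSh 2,200; poverty gap index (FGT₁) = 0.071759.
Reduction = 0.118056 − 0.071759 = 0.0463.

0.0463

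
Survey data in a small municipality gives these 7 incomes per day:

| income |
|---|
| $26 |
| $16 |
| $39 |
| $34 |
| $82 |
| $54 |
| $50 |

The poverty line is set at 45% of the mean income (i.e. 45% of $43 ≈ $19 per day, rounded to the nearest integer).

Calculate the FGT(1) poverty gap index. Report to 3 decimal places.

Poor units: $16 (q = 1 of N = 7).
Gap ratios (z−y)/z: (19−16)/19 = 0.1579.
Σ = 0.157895. Dividing by the full population N = 7 gives P₁ = 0.023.

0.023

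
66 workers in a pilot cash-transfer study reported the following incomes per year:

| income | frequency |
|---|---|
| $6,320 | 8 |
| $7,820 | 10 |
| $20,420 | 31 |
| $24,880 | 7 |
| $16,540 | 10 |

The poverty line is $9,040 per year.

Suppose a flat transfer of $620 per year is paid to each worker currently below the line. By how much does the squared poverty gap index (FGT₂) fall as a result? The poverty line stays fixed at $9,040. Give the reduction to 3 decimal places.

Before: below the line — 8×$6,320, 10×$7,820; squared poverty gap index (FGT₂) = 0.01373.
After the $620 transfer: below the line — 8×$6,940, 10×$8,440; squared poverty gap index (FGT₂) = 0.00721.
Reduction = 0.01373 − 0.00721 = 0.007.

0.007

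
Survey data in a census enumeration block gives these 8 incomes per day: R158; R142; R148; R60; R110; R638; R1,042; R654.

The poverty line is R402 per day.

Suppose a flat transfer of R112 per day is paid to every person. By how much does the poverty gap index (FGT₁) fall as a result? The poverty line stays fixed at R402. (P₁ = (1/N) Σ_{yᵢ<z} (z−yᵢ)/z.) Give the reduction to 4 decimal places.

Before: below the line — R60, R110, R142, R148, R158; poverty gap index (FGT₁) = 0.432836.
After the R112 transfer: below the line — R172, R222, R254, R260, R270; poverty gap index (FGT₁) = 0.258706.
Reduction = 0.432836 − 0.258706 = 0.1741.

0.1741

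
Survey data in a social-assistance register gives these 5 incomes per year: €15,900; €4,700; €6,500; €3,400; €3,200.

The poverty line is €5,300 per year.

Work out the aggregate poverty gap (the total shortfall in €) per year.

Below the line: €3,200, €3,400, €4,700 (q = 3 of N = 5).
Individual gaps: 5300−3200 = 2100; 5300−3400 = 1900; 5300−4700 = 600.
Aggregate gap = €4,600.

€4,600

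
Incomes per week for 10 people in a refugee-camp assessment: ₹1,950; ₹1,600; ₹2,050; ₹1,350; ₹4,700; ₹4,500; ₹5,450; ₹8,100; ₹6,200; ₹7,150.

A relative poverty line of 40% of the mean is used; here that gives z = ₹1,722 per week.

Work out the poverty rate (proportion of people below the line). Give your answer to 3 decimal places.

0.200

2 of the 10 people have income below ₹1,722.
H = 2/10 = 0.200.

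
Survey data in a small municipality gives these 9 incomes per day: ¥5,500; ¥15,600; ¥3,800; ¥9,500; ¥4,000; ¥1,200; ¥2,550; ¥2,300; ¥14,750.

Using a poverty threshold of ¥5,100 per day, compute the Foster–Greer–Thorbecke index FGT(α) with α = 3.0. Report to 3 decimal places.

0.085

Incomes under z: ¥1,200, ¥2,300, ¥2,550, ¥3,800, ¥4,000 (q = 5 of N = 9).
Normalized shortfalls: (5100−1200)/5100 = 0.7647; (5100−2300)/5100 = 0.5490; (5100−2550)/5100 = 0.5000; (5100−3800)/5100 = 0.2549; (5100−4000)/5100 = 0.2157.
Raised to α = 3.0: 0.44718; 0.16549; 0.12500; 0.01656; 0.01003.
Sum = 0.764264; FGT(3.0) = 0.764264 / 9 = 0.085.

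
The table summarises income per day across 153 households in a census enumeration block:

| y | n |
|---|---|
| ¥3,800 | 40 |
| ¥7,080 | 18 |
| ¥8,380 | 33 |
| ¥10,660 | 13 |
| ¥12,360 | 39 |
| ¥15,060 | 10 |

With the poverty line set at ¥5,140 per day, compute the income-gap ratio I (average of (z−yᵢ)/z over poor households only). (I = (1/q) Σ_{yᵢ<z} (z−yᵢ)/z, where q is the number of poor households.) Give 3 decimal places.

0.261

Below z: 40×¥3,800 (q = 40 of N = 153).
Shortfall ratios (z−y)/z: 0.2607 (×40); sum = 10.428016.
I averages over the q = 40 poor units only: 10.428016 / 40 = 0.261.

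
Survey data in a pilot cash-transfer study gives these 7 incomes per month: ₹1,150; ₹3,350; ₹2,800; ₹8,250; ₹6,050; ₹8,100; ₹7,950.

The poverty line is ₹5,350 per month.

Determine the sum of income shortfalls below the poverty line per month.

₹8,750

Incomes under z: ₹1,150, ₹2,800, ₹3,350 (q = 3 of N = 7).
Individual gaps: 5350−1150 = 4200; 5350−2800 = 2550; 5350−3350 = 2000.
Aggregate gap = ₹8,750.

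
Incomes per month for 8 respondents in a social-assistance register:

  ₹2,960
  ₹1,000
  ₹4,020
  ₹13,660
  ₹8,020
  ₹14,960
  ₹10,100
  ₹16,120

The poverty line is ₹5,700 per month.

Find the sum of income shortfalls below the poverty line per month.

₹9,120

Poor units: ₹1,000, ₹2,960, ₹4,020 (q = 3 of N = 8).
Individual gaps: 5700−1000 = 4700; 5700−2960 = 2740; 5700−4020 = 1680.
Aggregate gap = ₹9,120.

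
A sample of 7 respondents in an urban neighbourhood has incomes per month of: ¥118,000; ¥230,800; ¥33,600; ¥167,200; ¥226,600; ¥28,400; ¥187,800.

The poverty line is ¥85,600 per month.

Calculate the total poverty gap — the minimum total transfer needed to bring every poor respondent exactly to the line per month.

Poor units: ¥28,400, ¥33,600 (q = 2 of N = 7).
Individual gaps: 85600−28400 = 57200; 85600−33600 = 52000.
Aggregate gap = ¥109,200.

¥109,200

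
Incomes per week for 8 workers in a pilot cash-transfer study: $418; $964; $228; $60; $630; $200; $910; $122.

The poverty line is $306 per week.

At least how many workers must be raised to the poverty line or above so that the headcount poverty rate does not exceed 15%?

3

Currently q = 4 of N = 8 are below the line (H = 0.500).
A headcount ratio of at most 15% allows at most ⌊0.15 × 8⌋ = 1 poor workers.
So at least 4 − 1 = 3 must be lifted.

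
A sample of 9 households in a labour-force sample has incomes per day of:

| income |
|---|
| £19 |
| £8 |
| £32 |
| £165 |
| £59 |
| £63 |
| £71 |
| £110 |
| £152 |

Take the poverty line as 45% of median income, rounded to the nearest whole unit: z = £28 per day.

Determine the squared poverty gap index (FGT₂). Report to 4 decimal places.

0.0682

Below the line: £8, £19 (q = 2 of N = 9).
Normalized shortfalls: (28−8)/28 = 0.7143; (28−19)/28 = 0.3214.
Squared: 0.5102; 0.1033.
Sum = 0.613520; P₂ = 0.613520 / 9 = 0.0682.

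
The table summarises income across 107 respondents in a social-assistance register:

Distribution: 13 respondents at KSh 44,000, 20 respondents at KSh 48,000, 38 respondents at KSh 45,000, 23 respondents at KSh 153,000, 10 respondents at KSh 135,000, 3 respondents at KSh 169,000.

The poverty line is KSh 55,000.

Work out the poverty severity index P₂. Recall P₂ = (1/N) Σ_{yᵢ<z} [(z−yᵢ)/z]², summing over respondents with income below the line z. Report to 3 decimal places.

Below z: 13×KSh 44,000, 38×KSh 45,000, 20×KSh 48,000 (q = 71 of N = 107).
Normalized shortfalls: (55000−44000)/55000 = 0.2000 (×13); (55000−45000)/55000 = 0.1818 (×38); (55000−48000)/55000 = 0.1273 (×20).
Squared: 0.0400 (×13); 0.0331 (×38); 0.0162 (×20).
Sum = 2.100165; P₂ = 2.100165 / 107 = 0.020.

0.020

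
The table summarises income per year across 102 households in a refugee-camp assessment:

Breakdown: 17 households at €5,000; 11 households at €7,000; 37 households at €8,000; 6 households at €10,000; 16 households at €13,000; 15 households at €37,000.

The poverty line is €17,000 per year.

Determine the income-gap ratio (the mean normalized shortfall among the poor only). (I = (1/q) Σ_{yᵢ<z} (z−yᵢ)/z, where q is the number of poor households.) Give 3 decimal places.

Below z: 17×€5,000, 11×€7,000, 37×€8,000, 6×€10,000, 16×€13,000 (q = 87 of N = 102).
Relative gaps: 0.7059 (×17), 0.5882 (×11), 0.5294 (×37), 0.4118 (×6), 0.2353 (×16); sum = 44.294118.
I averages over the q = 87 poor units only: 44.294118 / 87 = 0.509.

0.509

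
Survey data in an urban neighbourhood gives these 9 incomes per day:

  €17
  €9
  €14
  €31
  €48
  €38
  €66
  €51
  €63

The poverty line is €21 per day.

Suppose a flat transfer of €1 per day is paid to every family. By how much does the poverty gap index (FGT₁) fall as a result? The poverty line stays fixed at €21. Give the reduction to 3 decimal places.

0.016

Before: below the line — €9, €14, €17; poverty gap index (FGT₁) = 0.12169.
After the €1 transfer: below the line — €10, €15, €18; poverty gap index (FGT₁) = 0.10582.
Reduction = 0.12169 − 0.10582 = 0.016.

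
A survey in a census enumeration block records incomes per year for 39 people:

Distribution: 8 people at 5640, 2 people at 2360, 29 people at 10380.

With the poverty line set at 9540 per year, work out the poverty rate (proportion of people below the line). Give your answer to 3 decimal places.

0.256

10 of the 39 people have income below 9540.
H = 10/39 = 0.256.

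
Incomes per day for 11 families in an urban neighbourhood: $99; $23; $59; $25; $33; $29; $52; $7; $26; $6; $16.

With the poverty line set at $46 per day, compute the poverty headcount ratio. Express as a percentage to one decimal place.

72.7%

8 of the 11 families have income below $46.
H = 8/11 = 72.7%.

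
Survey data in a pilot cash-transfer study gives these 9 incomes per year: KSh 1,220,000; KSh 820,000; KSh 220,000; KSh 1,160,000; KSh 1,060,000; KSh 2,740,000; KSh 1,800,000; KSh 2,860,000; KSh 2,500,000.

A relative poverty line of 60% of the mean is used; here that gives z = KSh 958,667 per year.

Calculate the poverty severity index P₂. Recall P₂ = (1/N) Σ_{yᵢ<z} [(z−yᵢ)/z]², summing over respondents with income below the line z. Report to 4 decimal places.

0.0683

Incomes under z: KSh 220,000, KSh 820,000 (q = 2 of N = 9).
Relative gaps: (958667−220000)/958667 = 0.7705; (958667−820000)/958667 = 0.1446.
Squared: 0.5937; 0.0209.
Sum = 0.614615; P₂ = 0.614615 / 9 = 0.0683.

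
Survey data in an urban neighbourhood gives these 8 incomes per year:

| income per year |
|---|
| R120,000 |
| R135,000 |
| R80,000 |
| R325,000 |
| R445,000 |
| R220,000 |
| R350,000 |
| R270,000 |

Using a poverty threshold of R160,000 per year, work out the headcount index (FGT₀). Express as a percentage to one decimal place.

37.5%

3 of the 8 individuals have income below R160,000.
H = 3/8 = 37.5%.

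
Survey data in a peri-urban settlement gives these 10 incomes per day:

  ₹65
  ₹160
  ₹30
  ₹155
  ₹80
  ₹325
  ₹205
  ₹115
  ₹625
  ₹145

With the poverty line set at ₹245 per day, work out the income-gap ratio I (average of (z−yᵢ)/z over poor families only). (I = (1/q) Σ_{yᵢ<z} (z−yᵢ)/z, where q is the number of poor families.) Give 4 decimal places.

0.5128

Below z: ₹30, ₹65, ₹80, ₹115, ₹145, ₹155, ₹160, ₹205 (q = 8 of N = 10).
Shortfall ratios (z−y)/z: 0.8776, 0.7347, 0.6735, 0.5306, 0.4082, 0.3673, 0.3469, 0.1633; sum = 4.102041.
I averages over the q = 8 poor units only: 4.102041 / 8 = 0.5128.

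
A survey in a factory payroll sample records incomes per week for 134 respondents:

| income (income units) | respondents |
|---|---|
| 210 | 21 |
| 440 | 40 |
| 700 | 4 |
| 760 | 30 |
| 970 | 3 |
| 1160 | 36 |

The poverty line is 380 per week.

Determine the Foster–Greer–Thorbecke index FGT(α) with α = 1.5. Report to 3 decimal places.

0.047

Below z: 21×210 (q = 21 of N = 134).
Relative gaps: (380−210)/380 = 0.4474 (×21).
Raised to α = 1.5: 0.29923 (×21).
Sum = 6.283727; FGT(1.5) = 6.283727 / 134 = 0.047.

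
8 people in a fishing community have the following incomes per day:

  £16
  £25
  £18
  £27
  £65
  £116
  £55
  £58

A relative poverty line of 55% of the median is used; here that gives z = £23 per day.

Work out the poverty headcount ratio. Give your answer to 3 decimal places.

2 of the 8 people have income below £23.
H = 2/8 = 0.250.

0.250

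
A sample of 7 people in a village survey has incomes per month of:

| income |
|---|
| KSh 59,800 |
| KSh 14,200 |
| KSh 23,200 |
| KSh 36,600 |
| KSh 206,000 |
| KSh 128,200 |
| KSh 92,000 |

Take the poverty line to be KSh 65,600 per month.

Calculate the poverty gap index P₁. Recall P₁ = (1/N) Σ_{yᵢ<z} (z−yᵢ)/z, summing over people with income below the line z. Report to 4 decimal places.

Incomes under z: KSh 14,200, KSh 23,200, KSh 36,600, KSh 59,800 (q = 4 of N = 7).
Shortfall ratios: (65600−14200)/65600 = 0.7835; (65600−23200)/65600 = 0.6463; (65600−36600)/65600 = 0.4421; (65600−59800)/65600 = 0.0884.
Sum of shortfalls = 1.960366; P₁ averages over all N: 1.960366 / 7 = 0.2801.

0.2801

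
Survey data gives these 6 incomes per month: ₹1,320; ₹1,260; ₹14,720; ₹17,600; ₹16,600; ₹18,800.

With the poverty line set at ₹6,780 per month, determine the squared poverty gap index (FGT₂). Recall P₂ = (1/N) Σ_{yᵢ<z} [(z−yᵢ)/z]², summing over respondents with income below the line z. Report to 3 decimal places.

Poor units: ₹1,260, ₹1,320 (q = 2 of N = 6).
Relative gaps: (6780−1260)/6780 = 0.8142; (6780−1320)/6780 = 0.8053.
Squared: 0.6629; 0.6485.
Sum = 1.311379; P₂ = 1.311379 / 6 = 0.219.

0.219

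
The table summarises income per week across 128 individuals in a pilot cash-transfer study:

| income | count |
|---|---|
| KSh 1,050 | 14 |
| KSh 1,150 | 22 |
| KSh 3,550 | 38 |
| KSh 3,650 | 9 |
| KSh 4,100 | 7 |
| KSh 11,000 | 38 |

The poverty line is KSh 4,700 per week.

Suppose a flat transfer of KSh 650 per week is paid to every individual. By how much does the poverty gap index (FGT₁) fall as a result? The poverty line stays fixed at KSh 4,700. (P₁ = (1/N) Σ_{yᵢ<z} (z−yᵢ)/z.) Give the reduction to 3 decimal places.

Before: below the line — 14×KSh 1,050, 22×KSh 1,150, 38×KSh 3,550, 9×KSh 3,650, 7×KSh 4,100; poverty gap index (FGT₁) = 0.31009.
After the KSh 650 transfer: below the line — 14×KSh 1,700, 22×KSh 1,800, 38×KSh 4,200, 9×KSh 4,300; poverty gap index (FGT₁) = 0.21343.
Reduction = 0.31009 − 0.21343 = 0.097.

0.097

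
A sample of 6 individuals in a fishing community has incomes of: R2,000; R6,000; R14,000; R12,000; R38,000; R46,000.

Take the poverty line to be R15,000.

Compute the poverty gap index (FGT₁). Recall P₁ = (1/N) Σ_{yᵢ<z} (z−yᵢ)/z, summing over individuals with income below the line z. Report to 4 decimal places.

Poor units: R2,000, R6,000, R12,000, R14,000 (q = 4 of N = 6).
Shortfall ratios: (15000−2000)/15000 = 0.8667; (15000−6000)/15000 = 0.6000; (15000−12000)/15000 = 0.2000; (15000−14000)/15000 = 0.0667.
Sum of shortfalls = 1.733333; P₁ averages over all N: 1.733333 / 6 = 0.2889.

0.2889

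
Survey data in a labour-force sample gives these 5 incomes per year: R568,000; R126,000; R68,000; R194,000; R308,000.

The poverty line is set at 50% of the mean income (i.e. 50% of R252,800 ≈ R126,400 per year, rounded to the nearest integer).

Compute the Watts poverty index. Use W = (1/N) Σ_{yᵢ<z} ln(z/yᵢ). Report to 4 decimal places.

0.1246

Incomes under z: R68,000, R126,000 (q = 2 of N = 5).
ln(z/y) terms: ln(126400/68000) = 0.6199; ln(126400/126000) = 0.0032.
W = 0.623113 / 5 = 0.1246.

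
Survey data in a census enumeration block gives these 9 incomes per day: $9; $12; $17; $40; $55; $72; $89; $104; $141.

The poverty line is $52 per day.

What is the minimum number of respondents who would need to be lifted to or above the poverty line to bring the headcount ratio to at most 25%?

4 of the 9 respondents are poor, so H = 4/9 = 0.444.
A headcount ratio of at most 25% allows at most ⌊0.25 × 9⌋ = 2 poor respondents.
So at least 4 − 2 = 2 must be lifted.

2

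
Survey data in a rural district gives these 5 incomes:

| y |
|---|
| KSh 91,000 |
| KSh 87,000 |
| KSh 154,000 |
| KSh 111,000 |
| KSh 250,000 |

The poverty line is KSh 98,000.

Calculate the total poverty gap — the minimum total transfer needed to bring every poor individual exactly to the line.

Below the line: KSh 87,000, KSh 91,000 (q = 2 of N = 5).
Individual gaps: 98000−87000 = 11000; 98000−91000 = 7000.
Aggregate gap = KSh 18,000.

KSh 18,000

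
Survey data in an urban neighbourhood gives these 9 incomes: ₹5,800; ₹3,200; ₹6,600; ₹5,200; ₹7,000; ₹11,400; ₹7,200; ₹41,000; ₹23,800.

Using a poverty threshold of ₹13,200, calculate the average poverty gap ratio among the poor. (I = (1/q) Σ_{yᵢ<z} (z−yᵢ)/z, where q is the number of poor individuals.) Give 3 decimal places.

0.498

Incomes under z: ₹3,200, ₹5,200, ₹5,800, ₹6,600, ₹7,000, ₹7,200, ₹11,400 (q = 7 of N = 9).
Relative gaps: 0.7576, 0.6061, 0.5606, 0.5000, 0.4697, 0.4545, 0.1364; sum = 3.484848.
The income-gap ratio divides by q (the poor only): 3.484848 / 7 = 0.498.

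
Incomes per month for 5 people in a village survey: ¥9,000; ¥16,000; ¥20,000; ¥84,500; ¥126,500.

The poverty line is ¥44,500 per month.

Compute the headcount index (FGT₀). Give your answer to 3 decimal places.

0.600

3 of the 5 people have income below ¥44,500.
H = 3/5 = 0.600.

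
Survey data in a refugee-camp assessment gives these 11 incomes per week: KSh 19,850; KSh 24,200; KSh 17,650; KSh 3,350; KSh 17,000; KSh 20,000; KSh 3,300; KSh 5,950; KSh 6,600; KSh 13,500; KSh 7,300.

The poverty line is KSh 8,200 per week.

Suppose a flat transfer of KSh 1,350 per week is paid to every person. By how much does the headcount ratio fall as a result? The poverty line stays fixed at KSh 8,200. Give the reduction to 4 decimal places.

0.0909

Before: below the line — KSh 3,300, KSh 3,350, KSh 5,950, KSh 6,600, KSh 7,300; headcount ratio = 0.454545.
After the KSh 1,350 transfer: below the line — KSh 4,650, KSh 4,700, KSh 7,300, KSh 7,950; headcount ratio = 0.363636.
Reduction = 0.454545 − 0.363636 = 0.0909.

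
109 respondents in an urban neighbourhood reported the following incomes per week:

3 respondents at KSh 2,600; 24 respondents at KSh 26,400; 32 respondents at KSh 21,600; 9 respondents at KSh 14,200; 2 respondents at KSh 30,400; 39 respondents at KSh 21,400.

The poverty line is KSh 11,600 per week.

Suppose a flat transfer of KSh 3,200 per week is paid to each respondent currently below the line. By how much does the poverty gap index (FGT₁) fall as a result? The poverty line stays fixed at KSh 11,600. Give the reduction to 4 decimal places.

Before: below the line — 3×KSh 2,600; poverty gap index (FGT₁) = 0.021354.
After the KSh 3,200 transfer: below the line — 3×KSh 5,800; poverty gap index (FGT₁) = 0.013761.
Reduction = 0.021354 − 0.013761 = 0.0076.

0.0076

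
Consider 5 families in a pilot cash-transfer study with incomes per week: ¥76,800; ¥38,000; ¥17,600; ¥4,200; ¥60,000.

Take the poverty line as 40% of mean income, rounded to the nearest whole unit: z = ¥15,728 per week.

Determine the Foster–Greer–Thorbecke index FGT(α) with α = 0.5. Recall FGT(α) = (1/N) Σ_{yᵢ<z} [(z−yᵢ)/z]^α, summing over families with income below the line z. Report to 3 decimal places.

0.171

Below the line: ¥4,200 (q = 1 of N = 5).
Shortfall ratios: (15728−4200)/15728 = 0.7330.
Raised to α = 0.5: 0.85613.
Sum = 0.856131; FGT(0.5) = 0.856131 / 5 = 0.171.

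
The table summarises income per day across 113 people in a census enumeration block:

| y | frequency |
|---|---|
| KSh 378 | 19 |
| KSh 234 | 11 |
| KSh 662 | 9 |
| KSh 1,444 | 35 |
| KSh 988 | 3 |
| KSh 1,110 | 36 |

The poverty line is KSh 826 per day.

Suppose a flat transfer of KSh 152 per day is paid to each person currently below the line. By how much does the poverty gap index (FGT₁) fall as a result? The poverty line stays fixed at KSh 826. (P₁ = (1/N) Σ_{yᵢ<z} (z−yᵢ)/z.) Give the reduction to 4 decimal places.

Before: below the line — 11×KSh 234, 19×KSh 378, 9×KSh 662; poverty gap index (FGT₁) = 0.176777.
After the KSh 152 transfer: below the line — 11×KSh 386, 19×KSh 530, 9×KSh 814; poverty gap index (FGT₁) = 0.113266.
Reduction = 0.176777 − 0.113266 = 0.0635.

0.0635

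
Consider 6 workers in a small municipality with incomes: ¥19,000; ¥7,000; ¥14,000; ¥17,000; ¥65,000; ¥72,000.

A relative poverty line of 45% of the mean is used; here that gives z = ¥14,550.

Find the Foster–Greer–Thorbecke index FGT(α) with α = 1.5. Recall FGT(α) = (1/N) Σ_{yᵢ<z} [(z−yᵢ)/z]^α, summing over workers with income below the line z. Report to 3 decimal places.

0.064

Below z: ¥7,000, ¥14,000 (q = 2 of N = 6).
Shortfall ratios: (14550−7000)/14550 = 0.5189; (14550−14000)/14550 = 0.0378.
Raised to α = 1.5: 0.37379; 0.00735.
Sum = 0.381138; FGT(1.5) = 0.381138 / 6 = 0.064.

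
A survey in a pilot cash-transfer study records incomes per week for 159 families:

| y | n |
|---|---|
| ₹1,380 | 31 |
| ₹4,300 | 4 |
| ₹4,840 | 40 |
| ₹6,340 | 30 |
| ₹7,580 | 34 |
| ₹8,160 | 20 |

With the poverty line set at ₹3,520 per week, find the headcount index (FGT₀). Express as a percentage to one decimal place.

31 of the 159 families have income below ₹3,520.
H = 31/159 = 19.5%.

19.5%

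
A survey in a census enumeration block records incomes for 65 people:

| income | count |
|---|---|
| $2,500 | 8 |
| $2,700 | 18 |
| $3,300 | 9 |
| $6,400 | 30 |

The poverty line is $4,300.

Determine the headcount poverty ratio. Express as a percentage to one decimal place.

53.8%

35 of the 65 people have income below $4,300.
H = 35/65 = 53.8%.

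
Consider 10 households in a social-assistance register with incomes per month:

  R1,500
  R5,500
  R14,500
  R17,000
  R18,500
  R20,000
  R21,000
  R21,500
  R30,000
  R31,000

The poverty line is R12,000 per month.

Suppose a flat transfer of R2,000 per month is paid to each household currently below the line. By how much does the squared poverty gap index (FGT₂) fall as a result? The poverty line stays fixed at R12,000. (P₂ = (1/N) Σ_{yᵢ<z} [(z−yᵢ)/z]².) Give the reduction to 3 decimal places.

0.042

Before: below the line — R1,500, R5,500; squared poverty gap index (FGT₂) = 0.10590.
After the R2,000 transfer: below the line — R3,500, R7,500; squared poverty gap index (FGT₂) = 0.06424.
Reduction = 0.10590 − 0.06424 = 0.042.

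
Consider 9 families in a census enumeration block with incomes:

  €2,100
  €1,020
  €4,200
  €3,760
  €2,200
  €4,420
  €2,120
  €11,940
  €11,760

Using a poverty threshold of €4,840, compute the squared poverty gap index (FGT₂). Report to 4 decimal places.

0.1813

Poor units: €1,020, €2,100, €2,120, €2,200, €3,760, €4,200, €4,420 (q = 7 of N = 9).
Normalized shortfalls: (4840−1020)/4840 = 0.7893; (4840−2100)/4840 = 0.5661; (4840−2120)/4840 = 0.5620; (4840−2200)/4840 = 0.5455; (4840−3760)/4840 = 0.2231; (4840−4200)/4840 = 0.1322; (4840−4420)/4840 = 0.0868.
Squared: 0.6229; 0.3205; 0.3158; 0.2975; 0.0498; 0.0175; 0.0075.
Sum = 1.631565; P₂ = 1.631565 / 9 = 0.1813.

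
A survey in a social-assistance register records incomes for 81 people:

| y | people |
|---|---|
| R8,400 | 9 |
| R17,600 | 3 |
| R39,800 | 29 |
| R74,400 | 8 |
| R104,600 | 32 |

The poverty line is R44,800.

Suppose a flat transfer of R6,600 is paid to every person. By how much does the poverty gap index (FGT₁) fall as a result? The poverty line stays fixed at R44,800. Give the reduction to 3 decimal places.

0.062

Before: below the line — 9×R8,400, 3×R17,600, 29×R39,800; poverty gap index (FGT₁) = 0.15272.
After the R6,600 transfer: below the line — 9×R15,000, 3×R24,200; poverty gap index (FGT₁) = 0.09094.
Reduction = 0.15272 − 0.09094 = 0.062.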